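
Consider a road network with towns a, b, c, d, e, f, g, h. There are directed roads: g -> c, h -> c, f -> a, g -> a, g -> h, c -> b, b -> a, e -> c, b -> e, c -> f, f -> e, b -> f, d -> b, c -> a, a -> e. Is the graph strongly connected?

There is no directed path from h to g, so the graph is not strongly connected.

No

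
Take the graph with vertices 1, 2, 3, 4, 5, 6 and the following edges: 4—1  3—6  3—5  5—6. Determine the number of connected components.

3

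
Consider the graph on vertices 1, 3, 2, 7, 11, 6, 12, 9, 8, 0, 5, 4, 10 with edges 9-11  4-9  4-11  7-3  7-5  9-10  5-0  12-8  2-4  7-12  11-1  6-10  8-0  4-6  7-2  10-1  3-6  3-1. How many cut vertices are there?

Removing 7 increases the component count from 1 to 2, so 7 is a cut vertex.
By contrast removing 10 leaves 1 component; it is not a cut vertex. No other vertex is a cut vertex either.

1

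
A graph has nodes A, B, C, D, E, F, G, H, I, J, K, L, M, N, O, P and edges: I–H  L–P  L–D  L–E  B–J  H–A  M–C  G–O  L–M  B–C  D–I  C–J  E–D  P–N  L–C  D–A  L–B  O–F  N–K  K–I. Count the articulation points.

Removing L increases the component count from 2 to 3, so L is a cut vertex.
Removing O increases the component count from 2 to 3, so O is a cut vertex.
By contrast removing I leaves 2 components; it is not a cut vertex. No other vertex is a cut vertex either.

2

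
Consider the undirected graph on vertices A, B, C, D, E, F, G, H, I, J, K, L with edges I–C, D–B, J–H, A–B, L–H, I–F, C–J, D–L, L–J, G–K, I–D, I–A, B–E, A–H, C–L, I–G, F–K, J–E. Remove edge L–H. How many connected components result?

1

L and H are still connected via L-J-H, so the component count stays at 1.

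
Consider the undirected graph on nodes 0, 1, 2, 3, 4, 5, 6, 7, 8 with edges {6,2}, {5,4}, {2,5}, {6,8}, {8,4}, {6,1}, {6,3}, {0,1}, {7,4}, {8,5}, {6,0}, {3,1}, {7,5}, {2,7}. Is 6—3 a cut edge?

No

After removing 6—3, the path 6-1-3 still connects them, so the edge is not a bridge.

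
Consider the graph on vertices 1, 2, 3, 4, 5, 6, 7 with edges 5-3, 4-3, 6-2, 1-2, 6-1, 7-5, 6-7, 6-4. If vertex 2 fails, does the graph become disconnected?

No

Deleting 2 leaves 1 component (was 1) (its neighbors 1, 6 remain connected to each other), so 2 is not a cut vertex.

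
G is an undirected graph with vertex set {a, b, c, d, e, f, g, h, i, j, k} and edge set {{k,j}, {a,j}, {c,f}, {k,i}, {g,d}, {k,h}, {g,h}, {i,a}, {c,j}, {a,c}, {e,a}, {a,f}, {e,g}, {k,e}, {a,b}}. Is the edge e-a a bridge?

No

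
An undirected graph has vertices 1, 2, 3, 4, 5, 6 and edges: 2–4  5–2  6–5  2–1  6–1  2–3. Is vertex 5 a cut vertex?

No

Deleting 5 leaves 1 component (was 1) (its neighbors 2, 6 remain connected to each other), so 5 is not a cut vertex.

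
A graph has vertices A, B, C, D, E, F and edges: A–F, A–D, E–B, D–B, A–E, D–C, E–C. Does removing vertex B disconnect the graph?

Deleting B leaves 1 component (was 1) (its neighbors D, E remain connected to each other), so B is not a cut vertex.

No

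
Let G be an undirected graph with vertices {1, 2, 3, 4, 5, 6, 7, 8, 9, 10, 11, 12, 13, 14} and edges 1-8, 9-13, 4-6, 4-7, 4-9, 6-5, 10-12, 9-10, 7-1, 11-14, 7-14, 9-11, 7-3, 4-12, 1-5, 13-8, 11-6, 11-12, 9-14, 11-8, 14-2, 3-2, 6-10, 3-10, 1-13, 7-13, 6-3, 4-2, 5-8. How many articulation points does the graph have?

0

Removing 11, for instance, still leaves 1 component. No single vertex removal increases the component count — the graph has no articulation points.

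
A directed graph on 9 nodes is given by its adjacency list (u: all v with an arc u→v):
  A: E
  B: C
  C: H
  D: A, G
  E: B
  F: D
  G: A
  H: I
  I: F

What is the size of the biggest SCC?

{A, B, C, D, E, F, G, H, I} are all mutually reachable — one SCC of size 9.
The largest has 9 vertices.

9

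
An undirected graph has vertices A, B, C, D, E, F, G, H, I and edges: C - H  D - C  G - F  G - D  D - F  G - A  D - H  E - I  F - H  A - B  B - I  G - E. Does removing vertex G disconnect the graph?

Deleting G raises the number of components from 1 to 2, so G is a cut vertex.

Yes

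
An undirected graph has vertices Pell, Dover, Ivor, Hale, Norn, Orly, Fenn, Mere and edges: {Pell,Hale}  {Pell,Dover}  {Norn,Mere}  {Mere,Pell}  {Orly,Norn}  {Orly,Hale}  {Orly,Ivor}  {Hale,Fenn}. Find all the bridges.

Dover-Pell, Fenn-Hale, Ivor-Orly

The edges on the cycle Orly-Norn-Mere-Pell-Hale-Orly are not bridges since each lies on that cycle.
But removing Hale—Fenn disconnects Hale from Fenn; removing Orly—Ivor disconnects Orly from Ivor; removing Pell—Dover disconnects Pell from Dover — these are bridges.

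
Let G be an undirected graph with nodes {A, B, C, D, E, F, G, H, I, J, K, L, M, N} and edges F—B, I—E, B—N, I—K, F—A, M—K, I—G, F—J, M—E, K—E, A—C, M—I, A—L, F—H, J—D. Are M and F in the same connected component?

No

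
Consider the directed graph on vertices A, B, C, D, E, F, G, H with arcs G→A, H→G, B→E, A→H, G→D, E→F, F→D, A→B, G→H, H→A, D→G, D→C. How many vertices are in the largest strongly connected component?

7

{A, B, D, E, F, G, H} are all mutually reachable — one SCC of size 7.
{C} is an SCC by itself.
The largest has 7 vertices.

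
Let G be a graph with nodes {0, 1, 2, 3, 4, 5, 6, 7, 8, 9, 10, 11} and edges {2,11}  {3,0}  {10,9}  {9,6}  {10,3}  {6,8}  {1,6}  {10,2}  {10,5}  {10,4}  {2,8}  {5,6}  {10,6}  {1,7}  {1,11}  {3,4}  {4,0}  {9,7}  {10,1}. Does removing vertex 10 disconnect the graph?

Deleting 10 raises the number of components from 1 to 2, so 10 is a cut vertex.

Yes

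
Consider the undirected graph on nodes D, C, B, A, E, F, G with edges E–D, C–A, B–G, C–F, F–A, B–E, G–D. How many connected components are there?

2

Starting from A we can reach A, C, F. That is one component of size 3.
Starting from B we can reach B, D, E, G. That is one component of size 4.
Total: 2 components.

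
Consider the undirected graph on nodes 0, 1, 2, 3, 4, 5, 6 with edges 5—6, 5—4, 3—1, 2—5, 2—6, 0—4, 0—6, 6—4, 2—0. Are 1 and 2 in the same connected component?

No

The component containing 1 is {1, 3}, and 2 is not in it.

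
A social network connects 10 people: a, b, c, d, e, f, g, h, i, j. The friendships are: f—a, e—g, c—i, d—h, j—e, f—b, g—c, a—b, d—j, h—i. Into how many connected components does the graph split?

Starting from a we can reach a, b, f. That is one component of size 3.
Starting from c we can reach c, d, e, g, h, i, j. That is one component of size 7.
Total: 2 components.

2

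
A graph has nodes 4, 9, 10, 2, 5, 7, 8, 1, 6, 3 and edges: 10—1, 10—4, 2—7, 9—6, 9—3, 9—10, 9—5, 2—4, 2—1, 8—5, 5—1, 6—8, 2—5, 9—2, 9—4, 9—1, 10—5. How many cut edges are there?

The edges on the cycle 9-2-1-10-9 are not bridges since each lies on that cycle.
But removing 7—2 disconnects 7 from 2; removing 9—3 disconnects 9 from 3 — these are bridges.
That makes 2 bridges.

2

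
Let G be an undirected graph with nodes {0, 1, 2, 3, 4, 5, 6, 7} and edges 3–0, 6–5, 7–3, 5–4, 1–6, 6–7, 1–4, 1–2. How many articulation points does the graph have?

4

Removing 1 increases the component count from 1 to 2, so 1 is a cut vertex.
Removing 3 increases the component count from 1 to 2, so 3 is a cut vertex.
Removing 6 increases the component count from 1 to 2, so 6 is a cut vertex.
Likewise 7 is a cut vertex.
By contrast removing 4 leaves 1 component; it is not a cut vertex. No other vertex is a cut vertex either.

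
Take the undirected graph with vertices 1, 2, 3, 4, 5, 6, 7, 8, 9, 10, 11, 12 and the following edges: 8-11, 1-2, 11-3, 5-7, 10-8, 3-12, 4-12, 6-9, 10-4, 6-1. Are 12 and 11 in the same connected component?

From 12 we can reach 3, 4, 8, 10, 11, 12, which includes 11.

Yes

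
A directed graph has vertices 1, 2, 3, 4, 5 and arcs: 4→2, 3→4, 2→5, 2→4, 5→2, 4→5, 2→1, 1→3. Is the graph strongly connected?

From 3 we can reach every vertex (1, 2, 3, 4, 5), and every vertex can reach 3 (1, 2, 3, 4, 5). So the whole graph is one strongly connected component.

Yes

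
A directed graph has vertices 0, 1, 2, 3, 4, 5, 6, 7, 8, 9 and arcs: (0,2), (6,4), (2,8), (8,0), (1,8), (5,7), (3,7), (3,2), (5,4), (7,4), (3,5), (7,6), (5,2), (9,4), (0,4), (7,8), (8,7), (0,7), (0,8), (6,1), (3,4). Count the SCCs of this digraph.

5

{0, 1, 2, 6, 7, 8} are all mutually reachable — one SCC of size 6.
{9} is an SCC by itself.
{5} is an SCC by itself.
{4} is an SCC by itself.
{3} is an SCC by itself.
That gives 5 strongly connected components.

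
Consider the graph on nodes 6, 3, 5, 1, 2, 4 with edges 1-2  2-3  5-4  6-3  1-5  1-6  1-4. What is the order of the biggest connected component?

6

Starting from 1 we can reach 1, 2, 3, 4, 5, 6. That is one component of size 6.
The largest has 6 vertices.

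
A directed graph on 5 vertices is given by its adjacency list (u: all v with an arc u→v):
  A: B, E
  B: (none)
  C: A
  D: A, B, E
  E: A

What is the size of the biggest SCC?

{A, E} are all mutually reachable — one SCC of size 2.
{C} is an SCC by itself.
{B} is an SCC by itself.
{D} is an SCC by itself.
The largest has 2 vertices.

2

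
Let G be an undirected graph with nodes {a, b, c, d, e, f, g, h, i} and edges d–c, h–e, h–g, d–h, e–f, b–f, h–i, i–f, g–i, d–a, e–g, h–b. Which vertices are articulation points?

d, h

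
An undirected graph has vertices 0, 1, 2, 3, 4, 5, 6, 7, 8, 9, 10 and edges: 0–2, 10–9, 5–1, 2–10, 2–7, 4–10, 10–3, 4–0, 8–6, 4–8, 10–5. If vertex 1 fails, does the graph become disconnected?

Deleting 1 leaves 1 component (was 1), so 1 is not a cut vertex.

No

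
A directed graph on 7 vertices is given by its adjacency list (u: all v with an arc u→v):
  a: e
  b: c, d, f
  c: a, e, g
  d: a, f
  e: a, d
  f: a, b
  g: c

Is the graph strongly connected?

Yes

From g we can reach every vertex (a, b, c, d, e, f, g), and every vertex can reach g (a, b, c, d, e, f, g). So the whole graph is one strongly connected component.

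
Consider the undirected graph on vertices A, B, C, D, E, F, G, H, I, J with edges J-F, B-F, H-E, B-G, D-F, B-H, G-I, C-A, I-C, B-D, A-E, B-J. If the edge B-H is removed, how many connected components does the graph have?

1

B and H are still connected via B-G-I-C-A-E-H, so the component count stays at 1.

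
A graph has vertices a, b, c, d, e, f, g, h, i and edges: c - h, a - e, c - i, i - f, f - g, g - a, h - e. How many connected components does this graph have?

b is isolated — a component by itself.
d is isolated — a component by itself.
Starting from a we can reach a, c, e, f, g, h, i. That is one component of size 7.
Total: 3 components.

3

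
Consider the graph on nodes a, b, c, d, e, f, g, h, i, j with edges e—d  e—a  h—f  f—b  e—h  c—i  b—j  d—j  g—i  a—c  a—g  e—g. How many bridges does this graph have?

0

The edges on the cycle e-h-f-b-j-d-e are not bridges since each lies on that cycle.
Every edge lies on some cycle, so there are no bridges.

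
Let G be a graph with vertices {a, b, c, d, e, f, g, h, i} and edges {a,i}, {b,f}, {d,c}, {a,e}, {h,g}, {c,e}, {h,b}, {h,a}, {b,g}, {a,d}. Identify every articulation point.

a, b, h

Removing a increases the component count from 1 to 3, so a is a cut vertex.
Removing b increases the component count from 1 to 2, so b is a cut vertex.
Removing h increases the component count from 1 to 2, so h is a cut vertex.
By contrast removing f leaves 1 component; it is not a cut vertex. No other vertex is a cut vertex either.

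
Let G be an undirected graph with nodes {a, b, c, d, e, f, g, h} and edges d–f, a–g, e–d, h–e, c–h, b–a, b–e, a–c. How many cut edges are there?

The edges on the cycle b-a-c-h-e-b are not bridges since each lies on that cycle.
But removing a–g disconnects a from g; removing e–d disconnects e from d; removing d–f disconnects d from f — these are bridges.
That makes 3 bridges.

3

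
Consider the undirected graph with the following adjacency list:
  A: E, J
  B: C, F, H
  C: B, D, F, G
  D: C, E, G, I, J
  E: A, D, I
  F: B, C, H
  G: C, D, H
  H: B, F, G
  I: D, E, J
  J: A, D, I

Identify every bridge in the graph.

none

The edges on the cycle C-B-F-C are not bridges since each lies on that cycle.
Every edge lies on some cycle, so there are no bridges.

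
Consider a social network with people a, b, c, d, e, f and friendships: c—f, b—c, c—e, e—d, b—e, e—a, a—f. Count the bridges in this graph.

1

The edges on the cycle c-e-a-f-c are not bridges since each lies on that cycle.
But removing d—e disconnects d from e — this is a bridge.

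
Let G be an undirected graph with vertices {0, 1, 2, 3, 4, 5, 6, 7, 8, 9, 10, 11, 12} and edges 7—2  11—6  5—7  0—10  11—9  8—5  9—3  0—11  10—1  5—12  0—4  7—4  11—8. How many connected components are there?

Starting from 0 we can reach 0, 1, 2, 3, 4, 5, 6, 7, 8, 9, 10, 11, 12. That is one component of size 13.
Total: 1 component.

1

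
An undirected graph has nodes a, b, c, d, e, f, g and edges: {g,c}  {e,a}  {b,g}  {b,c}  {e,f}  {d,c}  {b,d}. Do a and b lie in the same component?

No

The component containing a is {a, e, f}, and b is not in it.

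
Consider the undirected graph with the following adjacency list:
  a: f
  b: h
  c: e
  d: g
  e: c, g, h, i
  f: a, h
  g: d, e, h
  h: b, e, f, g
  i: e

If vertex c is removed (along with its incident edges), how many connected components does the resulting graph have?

1

With c gone, the remaining components are: {a, b, d, e, f, g, h, i}.
That is 1 component.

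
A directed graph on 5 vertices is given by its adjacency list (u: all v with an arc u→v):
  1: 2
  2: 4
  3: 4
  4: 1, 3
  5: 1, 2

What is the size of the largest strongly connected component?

{1, 2, 3, 4} are all mutually reachable — one SCC of size 4.
{5} is an SCC by itself.
The largest has 4 vertices.

4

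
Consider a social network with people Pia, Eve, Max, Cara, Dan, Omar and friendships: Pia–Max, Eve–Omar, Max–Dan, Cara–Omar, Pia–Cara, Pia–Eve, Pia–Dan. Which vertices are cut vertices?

Pia

Removing Pia increases the component count from 1 to 2, so Pia is a cut vertex.
By contrast removing Cara leaves 1 component; it is not a cut vertex. No other vertex is a cut vertex either.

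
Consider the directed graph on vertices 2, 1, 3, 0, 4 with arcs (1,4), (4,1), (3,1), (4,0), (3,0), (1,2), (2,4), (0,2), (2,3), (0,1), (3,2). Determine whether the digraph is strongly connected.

Yes

From 0 we can reach every vertex (0, 1, 2, 3, 4), and every vertex can reach 0 (0, 1, 2, 3, 4). So the whole graph is one strongly connected component.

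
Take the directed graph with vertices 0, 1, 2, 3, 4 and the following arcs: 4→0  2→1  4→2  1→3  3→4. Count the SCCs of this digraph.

{1, 2, 3, 4} are all mutually reachable — one SCC of size 4.
{0} is an SCC by itself.
That gives 2 strongly connected components.

2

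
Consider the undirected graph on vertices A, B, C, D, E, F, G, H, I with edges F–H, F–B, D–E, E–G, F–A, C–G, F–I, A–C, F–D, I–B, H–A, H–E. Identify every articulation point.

F

Removing F increases the component count from 1 to 2, so F is a cut vertex.
By contrast removing C leaves 1 component; it is not a cut vertex. No other vertex is a cut vertex either.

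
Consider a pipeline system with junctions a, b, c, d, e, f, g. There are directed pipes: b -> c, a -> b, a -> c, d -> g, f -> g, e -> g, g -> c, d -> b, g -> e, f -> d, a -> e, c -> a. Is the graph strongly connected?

There is no directed path from e to f, so the graph is not strongly connected.

No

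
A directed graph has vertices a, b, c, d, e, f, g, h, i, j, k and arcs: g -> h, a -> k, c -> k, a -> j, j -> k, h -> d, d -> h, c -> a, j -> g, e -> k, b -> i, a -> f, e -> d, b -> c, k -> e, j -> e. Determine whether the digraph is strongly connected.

No

There is no directed path from d to b, so the graph is not strongly connected.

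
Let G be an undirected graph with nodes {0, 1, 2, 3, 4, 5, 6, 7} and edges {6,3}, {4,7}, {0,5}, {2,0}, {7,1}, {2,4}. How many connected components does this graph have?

Starting from 3 we can reach 3, 6. That is one component of size 2.
Starting from 0 we can reach 0, 1, 2, 4, 5, 7. That is one component of size 6.
Total: 2 components.

2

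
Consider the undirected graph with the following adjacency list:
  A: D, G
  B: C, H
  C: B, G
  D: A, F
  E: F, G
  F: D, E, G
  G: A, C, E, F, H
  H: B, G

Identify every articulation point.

Removing G increases the component count from 1 to 2, so G is a cut vertex.
By contrast removing A leaves 1 component; it is not a cut vertex. No other vertex is a cut vertex either.

G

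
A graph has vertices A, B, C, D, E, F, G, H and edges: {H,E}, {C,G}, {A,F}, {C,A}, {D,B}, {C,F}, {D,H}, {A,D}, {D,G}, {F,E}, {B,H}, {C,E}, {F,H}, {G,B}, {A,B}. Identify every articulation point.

Removing F, for instance, still leaves 1 component. No single vertex removal increases the component count — the graph has no articulation points.

none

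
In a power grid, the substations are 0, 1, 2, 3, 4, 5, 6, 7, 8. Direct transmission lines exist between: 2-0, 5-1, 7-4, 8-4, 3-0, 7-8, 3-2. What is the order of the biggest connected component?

3

6 is isolated — a component by itself.
Starting from 1 we can reach 1, 5. That is one component of size 2.
Starting from 4 we can reach 4, 7, 8. That is one component of size 3.
Starting from 0 we can reach 0, 2, 3. That is one component of size 3.
The largest has 3 vertices.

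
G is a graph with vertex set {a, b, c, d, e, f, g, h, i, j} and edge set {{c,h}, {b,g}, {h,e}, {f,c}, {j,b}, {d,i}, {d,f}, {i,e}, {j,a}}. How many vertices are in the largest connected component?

Starting from a we can reach a, b, g, j. That is one component of size 4.
Starting from c we can reach c, d, e, f, h, i. That is one component of size 6.
The largest has 6 vertices.

6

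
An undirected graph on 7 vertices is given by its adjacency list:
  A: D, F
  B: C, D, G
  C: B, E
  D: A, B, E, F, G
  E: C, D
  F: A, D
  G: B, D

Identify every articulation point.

D

Removing D increases the component count from 1 to 2, so D is a cut vertex.
By contrast removing G leaves 1 component; it is not a cut vertex. No other vertex is a cut vertex either.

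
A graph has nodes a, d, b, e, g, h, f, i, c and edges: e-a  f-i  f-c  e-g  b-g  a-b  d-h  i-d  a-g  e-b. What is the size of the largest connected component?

Starting from a we can reach a, b, e, g. That is one component of size 4.
Starting from c we can reach c, d, f, h, i. That is one component of size 5.
The largest has 5 vertices.

5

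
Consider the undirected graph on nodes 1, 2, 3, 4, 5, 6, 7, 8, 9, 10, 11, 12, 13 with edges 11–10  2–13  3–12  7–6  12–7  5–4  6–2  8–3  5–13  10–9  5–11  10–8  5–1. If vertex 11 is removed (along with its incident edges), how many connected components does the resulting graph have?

With 11 gone, the remaining components are: {1, 2, 3, 4, 5, 6, 7, 8, 9, 10, 12, 13}.
That is 1 component.

1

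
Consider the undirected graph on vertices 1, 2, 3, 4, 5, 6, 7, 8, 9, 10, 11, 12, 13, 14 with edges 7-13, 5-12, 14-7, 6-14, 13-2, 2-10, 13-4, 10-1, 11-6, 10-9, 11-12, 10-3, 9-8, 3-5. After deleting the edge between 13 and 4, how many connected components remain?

2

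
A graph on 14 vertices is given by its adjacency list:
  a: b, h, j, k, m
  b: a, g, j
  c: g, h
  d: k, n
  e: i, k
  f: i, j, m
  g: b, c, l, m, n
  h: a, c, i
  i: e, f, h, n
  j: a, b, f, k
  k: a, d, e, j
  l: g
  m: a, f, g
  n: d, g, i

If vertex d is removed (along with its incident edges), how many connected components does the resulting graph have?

With d gone, the remaining components are: {a, b, c, e, f, g, h, i, j, k, l, m, n}.
That is 1 component.

1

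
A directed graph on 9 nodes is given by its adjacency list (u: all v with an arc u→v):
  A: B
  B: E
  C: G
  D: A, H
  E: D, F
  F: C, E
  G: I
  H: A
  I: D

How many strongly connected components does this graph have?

1

{A, B, C, D, E, F, G, H, I} are all mutually reachable — one SCC of size 9.
That gives 1 strongly connected component.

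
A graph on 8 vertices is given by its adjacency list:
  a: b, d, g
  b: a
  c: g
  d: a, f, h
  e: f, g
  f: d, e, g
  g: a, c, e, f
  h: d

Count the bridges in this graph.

3

The edges on the cycle g-a-d-f-e-g are not bridges since each lies on that cycle.
But removing g-c disconnects g from c; removing b-a disconnects b from a; removing h-d disconnects h from d — these are bridges.
That makes 3 bridges.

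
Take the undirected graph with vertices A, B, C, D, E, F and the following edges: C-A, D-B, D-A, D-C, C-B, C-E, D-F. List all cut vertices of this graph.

Removing C increases the component count from 1 to 2, so C is a cut vertex.
Removing D increases the component count from 1 to 2, so D is a cut vertex.
By contrast removing F leaves 1 component; it is not a cut vertex. No other vertex is a cut vertex either.

C, D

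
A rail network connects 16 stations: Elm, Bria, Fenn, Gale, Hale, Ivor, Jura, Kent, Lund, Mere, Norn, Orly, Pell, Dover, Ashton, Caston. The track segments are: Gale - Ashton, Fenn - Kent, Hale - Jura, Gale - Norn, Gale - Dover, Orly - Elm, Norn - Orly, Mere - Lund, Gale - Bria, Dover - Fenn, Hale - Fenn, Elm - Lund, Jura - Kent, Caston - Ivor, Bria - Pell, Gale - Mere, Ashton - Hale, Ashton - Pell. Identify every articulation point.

Gale

Removing Gale increases the component count from 2 to 3, so Gale is a cut vertex.
By contrast removing Pell leaves 2 components; it is not a cut vertex. No other vertex is a cut vertex either.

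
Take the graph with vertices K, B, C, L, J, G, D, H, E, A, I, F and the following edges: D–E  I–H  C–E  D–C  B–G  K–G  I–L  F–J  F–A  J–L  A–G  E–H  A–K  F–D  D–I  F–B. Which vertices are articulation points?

Removing F increases the component count from 1 to 2, so F is a cut vertex.
By contrast removing H leaves 1 component; it is not a cut vertex. No other vertex is a cut vertex either.

F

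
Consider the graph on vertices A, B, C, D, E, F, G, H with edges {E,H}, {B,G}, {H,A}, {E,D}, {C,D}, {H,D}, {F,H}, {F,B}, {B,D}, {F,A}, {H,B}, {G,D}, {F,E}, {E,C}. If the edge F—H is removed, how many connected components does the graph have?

1

F and H are still connected via F-E-H, so the component count stays at 1.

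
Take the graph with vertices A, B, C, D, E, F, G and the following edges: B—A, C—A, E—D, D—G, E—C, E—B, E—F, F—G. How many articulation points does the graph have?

Removing E increases the component count from 1 to 2, so E is a cut vertex.
By contrast removing D leaves 1 component; it is not a cut vertex. No other vertex is a cut vertex either.

1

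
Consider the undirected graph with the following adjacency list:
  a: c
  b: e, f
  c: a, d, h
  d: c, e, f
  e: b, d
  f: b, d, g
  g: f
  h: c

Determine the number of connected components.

1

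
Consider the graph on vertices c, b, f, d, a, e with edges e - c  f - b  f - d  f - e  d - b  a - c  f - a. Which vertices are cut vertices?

Removing f increases the component count from 1 to 2, so f is a cut vertex.
By contrast removing d leaves 1 component; it is not a cut vertex. No other vertex is a cut vertex either.

f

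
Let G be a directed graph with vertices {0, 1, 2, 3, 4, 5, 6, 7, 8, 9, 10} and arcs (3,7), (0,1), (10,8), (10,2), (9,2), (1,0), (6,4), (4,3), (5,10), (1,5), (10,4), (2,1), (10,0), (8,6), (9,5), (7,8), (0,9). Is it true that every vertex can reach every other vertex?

There is no directed path from 4 to 9, so the graph is not strongly connected.

No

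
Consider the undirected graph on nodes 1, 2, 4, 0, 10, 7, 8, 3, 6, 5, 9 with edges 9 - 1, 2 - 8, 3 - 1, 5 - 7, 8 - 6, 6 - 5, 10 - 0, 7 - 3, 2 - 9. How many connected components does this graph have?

4 is isolated — a component by itself.
Starting from 0 we can reach 0, 10. That is one component of size 2.
Starting from 1 we can reach 1, 2, 3, 5, 6, 7, 8, 9. That is one component of size 8.
Total: 3 components.

3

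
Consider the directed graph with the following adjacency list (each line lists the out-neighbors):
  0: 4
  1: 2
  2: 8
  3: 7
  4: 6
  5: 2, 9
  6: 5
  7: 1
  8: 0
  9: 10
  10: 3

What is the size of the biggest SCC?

{0, 1, 2, 3, 4, 5, 6, 7, 8, 9, 10} are all mutually reachable — one SCC of size 11.
The largest has 11 vertices.

11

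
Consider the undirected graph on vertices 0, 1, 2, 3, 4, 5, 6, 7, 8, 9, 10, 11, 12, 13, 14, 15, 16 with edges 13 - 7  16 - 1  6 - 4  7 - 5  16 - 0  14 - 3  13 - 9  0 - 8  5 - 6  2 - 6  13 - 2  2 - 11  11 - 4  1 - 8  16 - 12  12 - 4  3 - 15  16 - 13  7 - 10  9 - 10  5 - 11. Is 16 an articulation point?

Yes

Deleting 16 raises the number of components from 2 to 3, so 16 is a cut vertex.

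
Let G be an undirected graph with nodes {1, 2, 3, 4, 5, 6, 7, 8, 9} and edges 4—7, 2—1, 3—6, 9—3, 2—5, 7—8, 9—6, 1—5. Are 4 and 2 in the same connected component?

No

The component containing 4 is {4, 7, 8}, and 2 is not in it.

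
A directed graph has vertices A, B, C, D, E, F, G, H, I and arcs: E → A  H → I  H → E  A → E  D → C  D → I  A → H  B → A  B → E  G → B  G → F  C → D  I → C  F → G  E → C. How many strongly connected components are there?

4

{A, E, H} are all mutually reachable — one SCC of size 3.
{C, D, I} are all mutually reachable — one SCC of size 3.
{F, G} are all mutually reachable — one SCC of size 2.
{B} is an SCC by itself.
That gives 4 strongly connected components.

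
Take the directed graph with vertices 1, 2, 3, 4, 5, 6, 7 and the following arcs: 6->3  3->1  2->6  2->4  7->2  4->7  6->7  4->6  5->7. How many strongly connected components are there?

{2, 4, 6, 7} are all mutually reachable — one SCC of size 4.
{1} is an SCC by itself.
{3} is an SCC by itself.
{5} is an SCC by itself.
That gives 4 strongly connected components.

4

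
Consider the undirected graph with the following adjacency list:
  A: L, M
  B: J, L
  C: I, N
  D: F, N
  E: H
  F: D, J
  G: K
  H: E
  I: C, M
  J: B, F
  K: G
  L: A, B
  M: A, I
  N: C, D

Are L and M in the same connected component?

Yes

From L we can reach A, B, C, D, F, I, J, L, M, N, which includes M.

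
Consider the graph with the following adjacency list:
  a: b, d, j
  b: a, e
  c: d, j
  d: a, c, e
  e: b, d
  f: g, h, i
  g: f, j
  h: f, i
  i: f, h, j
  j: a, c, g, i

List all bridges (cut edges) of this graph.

none

The edges on the cycle j-c-d-e-b-a-j are not bridges since each lies on that cycle.
Every edge lies on some cycle, so there are no bridges.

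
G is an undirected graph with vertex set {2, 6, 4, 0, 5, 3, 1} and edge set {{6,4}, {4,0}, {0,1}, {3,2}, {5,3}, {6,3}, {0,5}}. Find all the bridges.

0-1, 2-3

The edges on the cycle 6-4-0-5-3-6 are not bridges since each lies on that cycle.
But removing 3–2 disconnects 3 from 2; removing 0–1 disconnects 0 from 1 — these are bridges.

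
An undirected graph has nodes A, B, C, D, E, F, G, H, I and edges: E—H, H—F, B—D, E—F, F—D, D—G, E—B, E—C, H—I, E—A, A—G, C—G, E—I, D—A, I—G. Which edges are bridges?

none

The edges on the cycle E-H-F-E are not bridges since each lies on that cycle.
Every edge lies on some cycle, so there are no bridges.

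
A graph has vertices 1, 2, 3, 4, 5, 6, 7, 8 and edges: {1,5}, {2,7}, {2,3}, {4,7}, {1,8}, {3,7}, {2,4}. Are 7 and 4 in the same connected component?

Yes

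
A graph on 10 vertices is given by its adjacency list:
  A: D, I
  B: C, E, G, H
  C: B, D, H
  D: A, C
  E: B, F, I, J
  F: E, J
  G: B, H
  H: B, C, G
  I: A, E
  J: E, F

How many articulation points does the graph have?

Removing E increases the component count from 1 to 2, so E is a cut vertex.
By contrast removing D leaves 1 component; it is not a cut vertex. No other vertex is a cut vertex either.

1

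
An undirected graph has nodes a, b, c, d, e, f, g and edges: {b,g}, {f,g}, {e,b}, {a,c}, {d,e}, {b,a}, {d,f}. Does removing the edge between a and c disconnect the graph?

Removing a–c leaves no path between a and c: the component count goes from 1 to 2. So it is a bridge.

Yes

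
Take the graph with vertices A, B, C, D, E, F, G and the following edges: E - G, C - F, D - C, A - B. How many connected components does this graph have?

3

Starting from A we can reach A, B. That is one component of size 2.
Starting from E we can reach E, G. That is one component of size 2.
Starting from C we can reach C, D, F. That is one component of size 3.
Total: 3 components.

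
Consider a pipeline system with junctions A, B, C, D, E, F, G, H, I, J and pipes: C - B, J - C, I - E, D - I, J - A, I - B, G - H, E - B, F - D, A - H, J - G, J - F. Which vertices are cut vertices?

Removing J increases the component count from 1 to 2, so J is a cut vertex.
By contrast removing A leaves 1 component; it is not a cut vertex. No other vertex is a cut vertex either.

J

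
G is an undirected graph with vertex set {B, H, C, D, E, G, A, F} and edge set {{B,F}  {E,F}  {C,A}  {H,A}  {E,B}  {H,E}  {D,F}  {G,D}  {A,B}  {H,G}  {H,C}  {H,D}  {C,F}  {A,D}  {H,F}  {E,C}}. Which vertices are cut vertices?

Removing G, for instance, still leaves 1 component. No single vertex removal increases the component count — the graph has no articulation points.

none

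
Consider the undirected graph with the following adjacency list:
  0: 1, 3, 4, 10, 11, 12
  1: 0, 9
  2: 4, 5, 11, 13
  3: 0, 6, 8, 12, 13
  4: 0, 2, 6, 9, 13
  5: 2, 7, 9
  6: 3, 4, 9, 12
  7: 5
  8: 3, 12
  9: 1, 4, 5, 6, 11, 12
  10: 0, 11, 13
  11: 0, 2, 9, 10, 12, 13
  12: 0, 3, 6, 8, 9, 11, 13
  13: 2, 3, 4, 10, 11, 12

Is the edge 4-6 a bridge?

After removing 4-6, the path 4-9-6 still connects them, so the edge is not a bridge.

No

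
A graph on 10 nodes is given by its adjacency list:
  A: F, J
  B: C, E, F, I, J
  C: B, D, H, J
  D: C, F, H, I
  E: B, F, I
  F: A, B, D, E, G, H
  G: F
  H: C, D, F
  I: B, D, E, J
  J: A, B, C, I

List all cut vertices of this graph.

F

Removing F increases the component count from 1 to 2, so F is a cut vertex.
By contrast removing H leaves 1 component; it is not a cut vertex. No other vertex is a cut vertex either.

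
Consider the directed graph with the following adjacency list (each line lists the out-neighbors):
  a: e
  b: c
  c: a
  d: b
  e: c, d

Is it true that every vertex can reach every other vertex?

Yes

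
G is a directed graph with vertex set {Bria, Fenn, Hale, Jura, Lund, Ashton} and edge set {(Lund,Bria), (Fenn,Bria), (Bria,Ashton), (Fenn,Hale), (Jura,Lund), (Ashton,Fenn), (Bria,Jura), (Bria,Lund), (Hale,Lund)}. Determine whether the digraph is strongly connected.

Yes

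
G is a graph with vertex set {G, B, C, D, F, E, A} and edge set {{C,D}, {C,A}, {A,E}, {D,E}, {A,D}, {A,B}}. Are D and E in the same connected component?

From D we can reach A, B, C, D, E, which includes E.

Yes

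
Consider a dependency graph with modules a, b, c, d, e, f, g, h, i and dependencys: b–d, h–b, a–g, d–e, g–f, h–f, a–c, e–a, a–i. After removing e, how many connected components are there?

With e gone, the remaining components are: {a, b, c, d, f, g, h, i}.
That is 1 component.

1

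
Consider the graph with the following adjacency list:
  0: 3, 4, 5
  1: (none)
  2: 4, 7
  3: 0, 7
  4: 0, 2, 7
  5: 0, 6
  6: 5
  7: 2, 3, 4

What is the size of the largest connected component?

1 is isolated — a component by itself.
Starting from 0 we can reach 0, 2, 3, 4, 5, 6, 7. That is one component of size 7.
The largest has 7 vertices.

7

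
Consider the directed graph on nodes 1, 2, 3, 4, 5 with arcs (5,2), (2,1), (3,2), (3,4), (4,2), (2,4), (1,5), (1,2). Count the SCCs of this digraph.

{1, 2, 4, 5} are all mutually reachable — one SCC of size 4.
{3} is an SCC by itself.
That gives 2 strongly connected components.

2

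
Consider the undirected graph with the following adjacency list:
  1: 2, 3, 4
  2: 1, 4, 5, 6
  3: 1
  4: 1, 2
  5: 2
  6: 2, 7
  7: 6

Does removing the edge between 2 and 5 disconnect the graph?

Removing 2-5 leaves no path between 2 and 5: the component count goes from 1 to 2. So it is a bridge.

Yes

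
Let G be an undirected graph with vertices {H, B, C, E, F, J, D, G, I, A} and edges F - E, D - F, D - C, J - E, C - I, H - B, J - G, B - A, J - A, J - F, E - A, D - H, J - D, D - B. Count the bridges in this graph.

3

The edges on the cycle D-H-B-D are not bridges since each lies on that cycle.
But removing J - G disconnects J from G; removing D - C disconnects D from C; removing I - C disconnects I from C — these are bridges.
That makes 3 bridges.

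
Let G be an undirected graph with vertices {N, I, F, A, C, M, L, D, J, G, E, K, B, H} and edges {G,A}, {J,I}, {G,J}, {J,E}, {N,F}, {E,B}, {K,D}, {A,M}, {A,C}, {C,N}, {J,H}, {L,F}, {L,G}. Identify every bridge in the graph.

A-M, B-E, D-K, E-J, G-J, H-J, I-J

The edges on the cycle L-G-A-C-N-F-L are not bridges since each lies on that cycle.
But removing M–A disconnects M from A; removing E–J disconnects E from J; removing E–B disconnects E from B; removing J–I disconnects J from I — these are bridges.
In total 7 edges are bridges.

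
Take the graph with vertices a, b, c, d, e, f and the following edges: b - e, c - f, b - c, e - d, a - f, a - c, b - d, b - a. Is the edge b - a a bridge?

After removing b - a, the path b-c-a still connects them, so the edge is not a bridge.

No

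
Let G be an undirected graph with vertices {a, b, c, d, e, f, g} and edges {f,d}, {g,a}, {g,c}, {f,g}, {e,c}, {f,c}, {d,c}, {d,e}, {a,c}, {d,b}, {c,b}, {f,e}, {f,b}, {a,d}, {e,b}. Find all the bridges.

none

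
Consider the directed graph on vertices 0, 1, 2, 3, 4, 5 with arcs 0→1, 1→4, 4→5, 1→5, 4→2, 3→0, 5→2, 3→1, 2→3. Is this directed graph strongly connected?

Yes

From 4 we can reach every vertex (0, 1, 2, 3, 4, 5), and every vertex can reach 4 (0, 1, 2, 3, 4, 5). So the whole graph is one strongly connected component.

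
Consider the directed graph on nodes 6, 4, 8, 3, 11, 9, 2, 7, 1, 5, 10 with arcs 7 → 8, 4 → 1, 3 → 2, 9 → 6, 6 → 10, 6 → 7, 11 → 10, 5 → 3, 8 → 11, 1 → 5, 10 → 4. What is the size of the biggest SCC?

{8} is an SCC by itself.
{9} is an SCC by itself.
{3} is an SCC by itself.
{2} is an SCC by itself.
{5} is an SCC by itself.
(and 6 more singleton SCCs)
The largest has 1 vertex.

1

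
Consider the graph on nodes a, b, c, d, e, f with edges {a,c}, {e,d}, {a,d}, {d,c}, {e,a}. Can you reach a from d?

Yes

From d we can reach a, c, d, e, which includes a.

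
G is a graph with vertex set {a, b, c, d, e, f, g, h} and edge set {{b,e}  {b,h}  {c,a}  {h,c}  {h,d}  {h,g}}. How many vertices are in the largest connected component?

7

f is isolated — a component by itself.
Starting from a we can reach a, b, c, d, e, g, h. That is one component of size 7.
The largest has 7 vertices.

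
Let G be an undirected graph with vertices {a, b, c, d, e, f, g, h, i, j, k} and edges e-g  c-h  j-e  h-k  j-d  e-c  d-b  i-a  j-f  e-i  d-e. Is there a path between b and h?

Yes

From b we can reach a, b, c, d, e, f, g, h, i, j, k, which includes h.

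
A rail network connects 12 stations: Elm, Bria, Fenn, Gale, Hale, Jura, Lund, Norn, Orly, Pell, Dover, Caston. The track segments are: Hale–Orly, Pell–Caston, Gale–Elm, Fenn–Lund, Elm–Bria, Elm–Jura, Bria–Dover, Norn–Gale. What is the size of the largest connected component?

6

Starting from Hale we can reach Hale, Orly. That is one component of size 2.
Starting from Pell we can reach Pell, Caston. That is one component of size 2.
Starting from Fenn we can reach Fenn, Lund. That is one component of size 2.
Starting from Elm we can reach Elm, Bria, Gale, Jura, Norn, Dover. That is one component of size 6.
The largest has 6 vertices.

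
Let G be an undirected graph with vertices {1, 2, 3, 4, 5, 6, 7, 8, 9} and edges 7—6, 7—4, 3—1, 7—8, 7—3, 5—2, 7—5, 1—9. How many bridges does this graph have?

8

removing 1—9 disconnects 1 from 9; removing 7—5 disconnects 7 from 5; removing 3—7 disconnects 3 from 7; removing 2—5 disconnects 2 from 5 — these are bridges.
In total 8 edges are bridges.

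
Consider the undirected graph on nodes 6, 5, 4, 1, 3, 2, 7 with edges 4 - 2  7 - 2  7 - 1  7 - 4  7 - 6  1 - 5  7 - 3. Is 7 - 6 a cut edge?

Removing 7 - 6 leaves no path between 7 and 6: the component count goes from 1 to 2. So it is a bridge.

Yes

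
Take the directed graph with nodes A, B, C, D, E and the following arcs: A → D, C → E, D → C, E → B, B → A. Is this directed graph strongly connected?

Yes

From E we can reach every vertex (A, B, C, D, E), and every vertex can reach E (A, B, C, D, E). So the whole graph is one strongly connected component.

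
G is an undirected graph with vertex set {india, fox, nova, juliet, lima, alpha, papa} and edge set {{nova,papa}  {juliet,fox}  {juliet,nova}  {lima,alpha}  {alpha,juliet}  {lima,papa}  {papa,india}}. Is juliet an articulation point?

Yes

Deleting juliet raises the number of components from 1 to 2, so juliet is a cut vertex.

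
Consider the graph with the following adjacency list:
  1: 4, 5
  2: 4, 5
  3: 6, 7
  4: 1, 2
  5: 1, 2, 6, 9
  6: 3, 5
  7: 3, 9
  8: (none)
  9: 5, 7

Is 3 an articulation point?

No

Deleting 3 leaves 2 components (was 2), so 3 is not a cut vertex.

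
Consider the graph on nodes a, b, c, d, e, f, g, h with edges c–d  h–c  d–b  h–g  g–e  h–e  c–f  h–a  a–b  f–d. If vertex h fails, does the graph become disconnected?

Yes

Deleting h raises the number of components from 1 to 2, so h is a cut vertex.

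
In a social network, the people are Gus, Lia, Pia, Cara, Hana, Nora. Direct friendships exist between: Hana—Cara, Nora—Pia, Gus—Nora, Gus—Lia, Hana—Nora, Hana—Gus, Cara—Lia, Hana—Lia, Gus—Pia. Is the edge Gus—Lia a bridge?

No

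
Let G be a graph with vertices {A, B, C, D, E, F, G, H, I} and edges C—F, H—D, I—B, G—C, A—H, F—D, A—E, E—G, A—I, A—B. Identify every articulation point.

A

Removing A increases the component count from 1 to 2, so A is a cut vertex.
By contrast removing B leaves 1 component; it is not a cut vertex. No other vertex is a cut vertex either.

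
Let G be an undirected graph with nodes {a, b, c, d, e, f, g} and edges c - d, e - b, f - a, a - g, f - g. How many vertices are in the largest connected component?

Starting from c we can reach c, d. That is one component of size 2.
Starting from b we can reach b, e. That is one component of size 2.
Starting from a we can reach a, f, g. That is one component of size 3.
The largest has 3 vertices.

3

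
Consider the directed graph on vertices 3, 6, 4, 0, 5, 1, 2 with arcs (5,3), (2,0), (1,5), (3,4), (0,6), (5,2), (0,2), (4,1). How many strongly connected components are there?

{1, 3, 4, 5} are all mutually reachable — one SCC of size 4.
{0, 2} are all mutually reachable — one SCC of size 2.
{6} is an SCC by itself.
That gives 3 strongly connected components.

3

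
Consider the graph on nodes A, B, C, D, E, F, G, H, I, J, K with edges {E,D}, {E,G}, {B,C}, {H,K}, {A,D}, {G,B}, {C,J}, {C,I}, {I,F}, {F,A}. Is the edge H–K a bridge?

Yes

Removing H–K leaves no path between H and K: the component count goes from 2 to 3. So it is a bridge.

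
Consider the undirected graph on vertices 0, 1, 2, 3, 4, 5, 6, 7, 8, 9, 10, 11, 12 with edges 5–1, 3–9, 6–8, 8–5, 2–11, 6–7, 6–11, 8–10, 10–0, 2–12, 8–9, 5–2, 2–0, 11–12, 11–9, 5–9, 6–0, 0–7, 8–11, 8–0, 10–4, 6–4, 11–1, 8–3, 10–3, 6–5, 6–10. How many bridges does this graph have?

The edges on the cycle 6-8-5-2-12-11-6 are not bridges since each lies on that cycle.
Every edge lies on some cycle, so there are no bridges.

0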